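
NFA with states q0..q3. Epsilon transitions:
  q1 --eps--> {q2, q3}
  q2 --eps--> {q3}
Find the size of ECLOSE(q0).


Starting from q0
Initialize closure = {q0}
q0 has no outgoing epsilon transitions -> nothing to add
Final closure: {q0}
Size = 1

1


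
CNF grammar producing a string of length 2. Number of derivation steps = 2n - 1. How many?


Chomsky Normal Form derivation:
String length n = 2
Each step either:
  - Splits a nonterminal into two (n-1 such steps)
  - Converts a nonterminal to terminal (n such steps)
Total = (n-1) + n = 2n - 1
= 2(2) - 1
= 4 - 1
= 3

3


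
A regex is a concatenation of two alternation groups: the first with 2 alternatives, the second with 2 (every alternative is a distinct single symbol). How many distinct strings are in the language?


First group: 2 alternatives
Second group: 2 alternatives
Concatenation: each choice from group 1 pairs with each from group 2
Total = 2 x 2 = 4

4


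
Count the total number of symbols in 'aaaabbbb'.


String: 'aaaabbbb'
Counting characters:
  'a' appears 4 time(s)
  'b' appears 4 time(s)
Total length = 4 + 4 = 8

8


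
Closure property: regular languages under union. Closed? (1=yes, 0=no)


Regular languages are closed under:
- Union (DFA product construction)
- Intersection (DFA product construction)
- Complement (swap accept/reject states)
- Concatenation (NFA construction)
- Kleene star (NFA construction)
union is in this list
Therefore: closed

1


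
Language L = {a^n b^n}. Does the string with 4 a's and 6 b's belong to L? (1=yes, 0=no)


Language requires equal numbers of a's and b's
PDA pushes for each 'a', pops for each 'b'
Number of a's = 4
Number of b's = 6
4 != 6 -> Reject

0


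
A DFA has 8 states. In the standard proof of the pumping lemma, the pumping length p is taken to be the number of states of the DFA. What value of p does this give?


Pumping lemma for regular languages (standard proof):
Take p = |Q|, the number of DFA states.
Any string of length >= |Q| passes through |Q|+1 states while reading its first |Q| symbols,
so by pigeonhole some state repeats, giving the loop that can be pumped.
Here |Q| = 8
Therefore the proof uses p = 8

8


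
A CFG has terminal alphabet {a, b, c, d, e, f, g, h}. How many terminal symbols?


Terminal symbols: a, b, c, d, e, f, g, h
Counting each: a (#1), b (#2), c (#3), d (#4), e (#5), f (#6), g (#7), h (#8)
Total = 8

8


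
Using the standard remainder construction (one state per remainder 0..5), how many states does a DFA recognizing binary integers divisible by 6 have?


Divisibility by 6 is tracked via the remainder mod 6: 0, 1, ..., 5
The construction assigns one state to each remainder
Number of remainders = 6

6


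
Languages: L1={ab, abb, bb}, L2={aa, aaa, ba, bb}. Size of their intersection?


L1 = {ab, abb, bb}
L2 = {aa, aaa, ba, bb}
Checking each string in L1 against L2:
  'ab': in L2? No
  'abb': in L2? No
  'bb': in L2? Yes
Intersection = {bb}
|L1 ∩ L2| = 1

1


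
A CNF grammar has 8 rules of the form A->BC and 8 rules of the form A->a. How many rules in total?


CNF allows two rule forms:
  A -> BC (binary): 8 rules
  A -> a (terminal): 8 rules
Total = 8 + 8 = 16

16


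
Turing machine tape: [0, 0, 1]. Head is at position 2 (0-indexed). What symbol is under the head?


Tape: [0, 0, 1]
Positions: 0 1 2
Values:    0 0 1
Head at position 2
tape[2] = 1

1


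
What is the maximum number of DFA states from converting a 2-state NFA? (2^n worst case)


NFA has 2 states
Subset construction: each DFA state = subset of NFA states
Maximum subsets = 2^2
2^2 = 4

4


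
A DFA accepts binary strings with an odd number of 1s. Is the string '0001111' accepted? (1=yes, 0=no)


DFA has 2 states: q_even (start, accept=no) and q_odd
Processing string '0001111' character by character:
  Position 0: read '0', 1-count=0 -> q_even (no change)
  Position 1: read '0', 1-count=0 -> q_even (no change)
  Position 2: read '0', 1-count=0 -> q_even (no change)
  Position 3: read '1', 1-count=1 -> q_odd
  Position 4: read '1', 1-count=2 -> q_even
  Position 5: read '1', 1-count=3 -> q_odd
  Position 6: read '1', 1-count=4 -> q_even
Final state: q_even, total 1s = 4 (even); the DFA requires an odd count -> reject

0


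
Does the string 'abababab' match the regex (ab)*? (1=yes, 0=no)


Pattern: (ab)*
String: 'abababab'
Pattern requires: zero or more repetitions of 'ab'
Pairs: ['ab', 'ab', 'ab', 'ab']
All pairs are 'ab'? Yes
Result: 1

1


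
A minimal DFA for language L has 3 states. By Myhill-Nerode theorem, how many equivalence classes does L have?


Myhill-Nerode theorem:
Number of equivalence classes = number of states in minimal DFA
Minimal DFA states = 3
Therefore equivalence classes = 3

3


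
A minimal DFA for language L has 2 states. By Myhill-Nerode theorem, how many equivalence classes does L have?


Myhill-Nerode theorem:
Number of equivalence classes = number of states in minimal DFA
Minimal DFA states = 2
Therefore equivalence classes = 2

2


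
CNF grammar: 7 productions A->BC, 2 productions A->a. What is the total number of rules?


CNF allows two rule forms:
  A -> BC (binary): 7 rules
  A -> a (terminal): 2 rules
Total = 7 + 2 = 9

9


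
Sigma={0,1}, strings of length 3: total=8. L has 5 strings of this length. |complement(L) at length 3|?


Alphabet: {0,1}
String length: 3
Total strings of length 3 = 2^3 = 8
Strings in L = 5
Complement = total - |L|
= 8 - 5
= 3

3


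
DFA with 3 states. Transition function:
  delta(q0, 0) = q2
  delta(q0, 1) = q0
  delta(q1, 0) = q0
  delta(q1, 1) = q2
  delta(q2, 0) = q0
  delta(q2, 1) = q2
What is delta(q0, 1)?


Looking up transition function:
delta(q0, 1) in the table
Row: q0, Column: 1
Result: q0

q0


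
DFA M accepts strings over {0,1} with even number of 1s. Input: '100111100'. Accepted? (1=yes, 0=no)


DFA has 2 states: q_even (start, accept=yes) and q_odd
Processing string '100111100' character by character:
  Position 0: read '1', 1-count=1 -> q_odd
  Position 1: read '0', 1-count=1 -> q_odd (no change)
  Position 2: read '0', 1-count=1 -> q_odd (no change)
  Position 3: read '1', 1-count=2 -> q_even
  Position 4: read '1', 1-count=3 -> q_odd
  Position 5: read '1', 1-count=4 -> q_even
  Position 6: read '1', 1-count=5 -> q_odd
  Position 7: read '0', 1-count=5 -> q_odd (no change)
  Position 8: read '0', 1-count=5 -> q_odd (no change)
Final state: q_odd, total 1s = 5 (odd); the DFA requires an even count -> reject

0


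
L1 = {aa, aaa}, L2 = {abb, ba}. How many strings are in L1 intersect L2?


L1 = {aa, aaa}
L2 = {abb, ba}
Checking each string in L1 against L2:
  'aa': in L2? No
  'aaa': in L2? No
Intersection = {}
|L1 ∩ L2| = 0

0


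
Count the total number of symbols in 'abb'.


String: 'abb'
Counting characters:
  'a' appears 1 time(s)
  'b' appears 2 time(s)
Total length = 1 + 2 = 3

3


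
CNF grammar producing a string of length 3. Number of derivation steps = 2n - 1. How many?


Chomsky Normal Form derivation:
String length n = 3
Each step either:
  - Splits a nonterminal into two (n-1 such steps)
  - Converts a nonterminal to terminal (n such steps)
Total = (n-1) + n = 2n - 1
= 2(3) - 1
= 6 - 1
= 5

5


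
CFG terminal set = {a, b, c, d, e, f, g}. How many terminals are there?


Terminal symbols: a, b, c, d, e, f, g
Counting each: a (#1), b (#2), c (#3), d (#4), e (#5), f (#6), g (#7)
Total = 7

7


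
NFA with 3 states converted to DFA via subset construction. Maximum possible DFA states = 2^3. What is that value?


NFA has 3 states
Subset construction: each DFA state = subset of NFA states
Maximum subsets = 2^3
2^3 = 8

8


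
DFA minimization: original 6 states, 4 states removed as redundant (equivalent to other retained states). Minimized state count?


Original DFA: 6 states
Redundant states removed: 4
Minimized states = original - removed
= 6 - 4
= 2

2


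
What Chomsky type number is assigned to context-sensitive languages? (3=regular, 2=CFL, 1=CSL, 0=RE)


Chomsky hierarchy levels:
  Type 3: Regular (DFA/NFA/regex)
  Type 2: Context-free (PDA)
  Type 1: Context-sensitive
  Type 0: Recursively enumerable (TM)
'context-sensitive' corresponds to Type 1

1


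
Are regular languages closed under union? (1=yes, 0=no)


Regular languages are closed under all standard operations:
- Union: Yes (product construction)
- Intersection: Yes (product construction)
- Complement: Yes (swap accept/reject)
- Concatenation: Yes (NFA construction)
Operation: union -> Closed

1


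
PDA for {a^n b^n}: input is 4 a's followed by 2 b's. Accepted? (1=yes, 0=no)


Language requires equal numbers of a's and b's
PDA pushes for each 'a', pops for each 'b'
Number of a's = 4
Number of b's = 2
4 != 2 -> Reject

0


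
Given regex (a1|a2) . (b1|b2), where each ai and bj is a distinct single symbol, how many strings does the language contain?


First group: 2 alternatives
Second group: 2 alternatives
Concatenation: each choice from group 1 pairs with each from group 2
Total = 2 x 2 = 4

4


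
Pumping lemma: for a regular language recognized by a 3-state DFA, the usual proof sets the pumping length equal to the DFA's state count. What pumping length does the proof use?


Pumping lemma for regular languages (standard proof):
Take p = |Q|, the number of DFA states.
Any string of length >= |Q| passes through |Q|+1 states while reading its first |Q| symbols,
so by pigeonhole some state repeats, giving the loop that can be pumped.
Here |Q| = 3
Therefore the proof uses p = 3

3


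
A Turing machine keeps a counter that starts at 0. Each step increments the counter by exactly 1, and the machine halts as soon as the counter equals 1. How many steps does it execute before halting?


Counter starts at 0. Counting sequence:
  Step 1: counter = 1
Counter reached 1 -> halt
Total steps = 1

1


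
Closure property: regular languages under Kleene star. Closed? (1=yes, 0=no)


Regular languages are closed under:
- Union (DFA product construction)
- Intersection (DFA product construction)
- Complement (swap accept/reject states)
- Concatenation (NFA construction)
- Kleene star (NFA construction)
Kleene star is in this list
Therefore: closed

1


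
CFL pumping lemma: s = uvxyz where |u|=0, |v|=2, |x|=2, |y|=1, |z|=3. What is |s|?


|s| = |u| + |v| + |x| + |y| + |z|
= 0 + 2 + 2 + 1 + 3
= 2 + 2 + 4
= 4 + 4
= 8

8


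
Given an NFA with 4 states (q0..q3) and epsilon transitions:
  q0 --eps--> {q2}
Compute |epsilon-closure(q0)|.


Starting from q0
Initialize closure = {q0}
Follow epsilon from q0 -> add q2
Final closure: {q0, q2}
Size = 2

2


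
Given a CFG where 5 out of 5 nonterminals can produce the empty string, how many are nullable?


Nonterminals: {S, A, B, C, D}
A nonterminal is nullable if it can derive epsilon
Counting nullable nonterminals: 5
Total nullable = 5

5


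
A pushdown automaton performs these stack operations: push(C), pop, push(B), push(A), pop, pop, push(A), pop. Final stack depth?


Tracing stack operations:
  push(C) -> stack = [C], depth=1
  pop -> removed C, stack = [], depth=0
  push(B) -> stack = [B], depth=1
  push(A) -> stack = [B,A], depth=2
  pop -> removed A, stack = [B], depth=1
  pop -> removed B, stack = [], depth=0
  push(A) -> stack = [A], depth=1
  pop -> removed A, stack = [], depth=0
Final depth = 0

0


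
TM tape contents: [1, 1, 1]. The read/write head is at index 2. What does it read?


Tape: [1, 1, 1]
Positions: 0 1 2
Values:    1 1 1
Head at position 2
tape[2] = 1

1


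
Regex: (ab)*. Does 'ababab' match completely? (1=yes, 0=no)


Pattern: (ab)*
String: 'ababab'
Pattern requires: zero or more repetitions of 'ab'
Pairs: ['ab', 'ab', 'ab']
All pairs are 'ab'? Yes
Result: 1

1


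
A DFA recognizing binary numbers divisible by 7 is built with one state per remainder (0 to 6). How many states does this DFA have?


Divisibility by 7 is tracked via the remainder mod 7: 0, 1, ..., 6
The construction assigns one state to each remainder
Number of remainders = 7

7


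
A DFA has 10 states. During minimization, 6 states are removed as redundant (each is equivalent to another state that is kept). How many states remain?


Original DFA: 10 states
Redundant states removed: 6
Minimized states = original - removed
= 10 - 6
= 4

4


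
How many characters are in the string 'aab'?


String: 'aab'
Counting characters:
  'a' appears 2 time(s)
  'b' appears 1 time(s)
Total length = 2 + 1 = 3

3


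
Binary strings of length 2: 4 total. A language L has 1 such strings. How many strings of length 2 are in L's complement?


Alphabet: {0,1}
String length: 2
Total strings of length 2 = 2^2 = 4
Strings in L = 1
Complement = total - |L|
= 4 - 1
= 3

3


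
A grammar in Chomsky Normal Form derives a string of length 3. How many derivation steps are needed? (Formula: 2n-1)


Chomsky Normal Form derivation:
String length n = 3
Each step either:
  - Splits a nonterminal into two (n-1 such steps)
  - Converts a nonterminal to terminal (n such steps)
Total = (n-1) + n = 2n - 1
= 2(3) - 1
= 6 - 1
= 5

5


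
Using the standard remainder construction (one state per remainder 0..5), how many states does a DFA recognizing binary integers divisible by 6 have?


Divisibility by 6 is tracked via the remainder mod 6: 0, 1, ..., 5
The construction assigns one state to each remainder
Number of remainders = 6

6


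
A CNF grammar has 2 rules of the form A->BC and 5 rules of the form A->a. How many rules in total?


CNF allows two rule forms:
  A -> BC (binary): 2 rules
  A -> a (terminal): 5 rules
Total = 2 + 5 = 7

7


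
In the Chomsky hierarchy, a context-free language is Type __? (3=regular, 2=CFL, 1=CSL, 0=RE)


Chomsky hierarchy levels:
  Type 3: Regular (DFA/NFA/regex)
  Type 2: Context-free (PDA)
  Type 1: Context-sensitive
  Type 0: Recursively enumerable (TM)
'context-free' corresponds to Type 2

2


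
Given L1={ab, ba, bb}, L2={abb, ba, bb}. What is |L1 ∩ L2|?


L1 = {ab, ba, bb}
L2 = {abb, ba, bb}
Checking each string in L1 against L2:
  'ab': in L2? No
  'ba': in L2? Yes
  'bb': in L2? Yes
Intersection = {ba, bb}
|L1 ∩ L2| = 2

2


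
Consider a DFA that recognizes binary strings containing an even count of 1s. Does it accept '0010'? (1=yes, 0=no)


DFA has 2 states: q_even (start, accept=yes) and q_odd
Processing string '0010' character by character:
  Position 0: read '0', 1-count=0 -> q_even (no change)
  Position 1: read '0', 1-count=0 -> q_even (no change)
  Position 2: read '1', 1-count=1 -> q_odd
  Position 3: read '0', 1-count=1 -> q_odd (no change)
Final state: q_odd, total 1s = 1 (odd); the DFA requires an even count -> reject

0


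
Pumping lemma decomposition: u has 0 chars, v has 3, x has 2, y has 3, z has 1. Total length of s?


|s| = |u| + |v| + |x| + |y| + |z|
= 0 + 3 + 2 + 3 + 1
= 3 + 2 + 4
= 5 + 4
= 9

9


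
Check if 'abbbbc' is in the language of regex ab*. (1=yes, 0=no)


Pattern: ab*
String: 'abbbbc'
Pattern requires: exactly one 'a' followed by zero or more 'b's
First char is 'a' -> OK
Rest 'bbbbc': all b's? No
Result: 0

0


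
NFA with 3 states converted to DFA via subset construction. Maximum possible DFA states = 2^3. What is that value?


NFA has 3 states
Subset construction: each DFA state = subset of NFA states
Maximum subsets = 2^3
2^3 = 8

8


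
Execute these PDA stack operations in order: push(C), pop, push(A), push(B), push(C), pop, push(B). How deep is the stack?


Tracing stack operations:
  push(C) -> stack = [C], depth=1
  pop -> removed C, stack = [], depth=0
  push(A) -> stack = [A], depth=1
  push(B) -> stack = [A,B], depth=2
  push(C) -> stack = [A,B,C], depth=3
  pop -> removed C, stack = [A,B], depth=2
  push(B) -> stack = [A,B,B], depth=3
Final depth = 3

3


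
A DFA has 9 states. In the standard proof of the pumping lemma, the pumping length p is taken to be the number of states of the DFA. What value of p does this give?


Pumping lemma for regular languages (standard proof):
Take p = |Q|, the number of DFA states.
Any string of length >= |Q| passes through |Q|+1 states while reading its first |Q| symbols,
so by pigeonhole some state repeats, giving the loop that can be pumped.
Here |Q| = 9
Therefore the proof uses p = 9

9


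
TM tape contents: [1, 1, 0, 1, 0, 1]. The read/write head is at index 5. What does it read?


Tape: [1, 1, 0, 1, 0, 1]
Positions: 0 1 2 3 4 5
Values:    1 1 0 1 0 1
Head at position 5
tape[5] = 1

1


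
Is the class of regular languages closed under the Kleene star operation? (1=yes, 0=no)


Regular languages are closed under:
- Union (DFA product construction)
- Intersection (DFA product construction)
- Complement (swap accept/reject states)
- Concatenation (NFA construction)
- Kleene star (NFA construction)
Kleene star is in this list
Therefore: closed

1


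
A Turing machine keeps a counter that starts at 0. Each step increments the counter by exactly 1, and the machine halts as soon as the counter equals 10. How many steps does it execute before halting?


Counter starts at 0. Counting sequence:
  Step 1: counter = 1
  Step 2: counter = 2
  Step 3: counter = 3
  Step 4: counter = 4
  Step 5: counter = 5
  Step 6: counter = 6
  ...
  Step 10: counter = 10
Counter reached 10 -> halt
Total steps = 10

10


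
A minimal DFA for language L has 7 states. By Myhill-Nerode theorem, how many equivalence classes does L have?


Myhill-Nerode theorem:
Number of equivalence classes = number of states in minimal DFA
Minimal DFA states = 7
Therefore equivalence classes = 7

7


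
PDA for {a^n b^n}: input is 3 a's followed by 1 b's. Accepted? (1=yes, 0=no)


Language requires equal numbers of a's and b's
PDA pushes for each 'a', pops for each 'b'
Number of a's = 3
Number of b's = 1
3 != 1 -> Reject

0


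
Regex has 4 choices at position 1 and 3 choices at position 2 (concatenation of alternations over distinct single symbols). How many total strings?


First group: 4 alternatives
Second group: 3 alternatives
Concatenation: each choice from group 1 pairs with each from group 2
Total = 4 x 3 = 12

12


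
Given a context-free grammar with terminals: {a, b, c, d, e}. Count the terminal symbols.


Terminal symbols: a, b, c, d, e
Counting each: a (#1), b (#2), c (#3), d (#4), e (#5)
Total = 5

5


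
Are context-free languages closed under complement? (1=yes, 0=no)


CFL closure properties:
  Closed under: union, concatenation, Kleene star
  NOT closed under: intersection, complement
Operation 'complement' is in not-closed list -> No (not closed)

0


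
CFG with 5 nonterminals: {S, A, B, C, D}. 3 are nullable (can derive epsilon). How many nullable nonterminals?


Nonterminals: {S, A, B, C, D}
A nonterminal is nullable if it can derive epsilon
Counting nullable nonterminals: 3
Total nullable = 3

3


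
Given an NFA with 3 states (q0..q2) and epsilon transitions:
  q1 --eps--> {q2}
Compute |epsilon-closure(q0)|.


Starting from q0
Initialize closure = {q0}
q0 has no outgoing epsilon transitions -> nothing to add
Final closure: {q0}
Size = 1

1


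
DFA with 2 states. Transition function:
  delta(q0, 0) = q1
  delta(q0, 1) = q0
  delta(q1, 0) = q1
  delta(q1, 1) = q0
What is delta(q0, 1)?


Looking up transition function:
delta(q0, 1) in the table
Row: q0, Column: 1
Result: q0

q0


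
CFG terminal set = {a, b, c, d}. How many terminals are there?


Terminal symbols: a, b, c, d
Counting each: a (#1), b (#2), c (#3), d (#4)
Total = 4

4


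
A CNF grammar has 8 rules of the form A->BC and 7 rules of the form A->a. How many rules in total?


CNF allows two rule forms:
  A -> BC (binary): 8 rules
  A -> a (terminal): 7 rules
Total = 8 + 7 = 15

15


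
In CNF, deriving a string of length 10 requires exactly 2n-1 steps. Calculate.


Chomsky Normal Form derivation:
String length n = 10
Each step either:
  - Splits a nonterminal into two (n-1 such steps)
  - Converts a nonterminal to terminal (n such steps)
Total = (n-1) + n = 2n - 1
= 2(10) - 1
= 20 - 1
= 19

19


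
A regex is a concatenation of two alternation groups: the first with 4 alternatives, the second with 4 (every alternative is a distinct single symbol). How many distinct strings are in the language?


First group: 4 alternatives
Second group: 4 alternatives
Concatenation: each choice from group 1 pairs with each from group 2
Total = 4 x 4 = 16

16


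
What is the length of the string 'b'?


String: 'b'
Counting characters:
  'b' appears 1 time(s)
Total length = 0 + 1 = 1

1


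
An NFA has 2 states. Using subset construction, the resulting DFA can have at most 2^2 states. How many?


NFA has 2 states
Subset construction: each DFA state = subset of NFA states
Maximum subsets = 2^2
2^2 = 4

4


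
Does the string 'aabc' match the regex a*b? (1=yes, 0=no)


Pattern: a*b
String: 'aabc'
Pattern requires: zero or more 'a's followed by exactly one 'b'
Found 2 leading 'a's
Remaining: 'bc'
Remaining is not 'b' -> no match
Result: 0

0


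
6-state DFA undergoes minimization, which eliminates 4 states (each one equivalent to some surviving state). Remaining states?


Original DFA: 6 states
Redundant states removed: 4
Minimized states = original - removed
= 6 - 4
= 2

2


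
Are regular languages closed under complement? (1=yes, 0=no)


Regular languages are closed under all standard operations:
- Union: Yes (product construction)
- Intersection: Yes (product construction)
- Complement: Yes (swap accept/reject)
- Concatenation: Yes (NFA construction)
Operation: complement -> Closed

1


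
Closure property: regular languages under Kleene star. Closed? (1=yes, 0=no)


Regular languages are closed under:
- Union (DFA product construction)
- Intersection (DFA product construction)
- Complement (swap accept/reject states)
- Concatenation (NFA construction)
- Kleene star (NFA construction)
Kleene star is in this list
Therefore: closed

1


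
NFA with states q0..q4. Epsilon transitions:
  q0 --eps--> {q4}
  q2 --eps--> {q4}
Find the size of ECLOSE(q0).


Starting from q0
Initialize closure = {q0}
Follow epsilon from q0 -> add q4
Final closure: {q0, q4}
Size = 2

2


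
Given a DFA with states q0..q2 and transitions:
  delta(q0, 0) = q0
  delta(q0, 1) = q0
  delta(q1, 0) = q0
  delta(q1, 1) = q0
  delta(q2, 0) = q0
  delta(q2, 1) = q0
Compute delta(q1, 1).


Looking up transition function:
delta(q1, 1) in the table
Row: q1, Column: 1
Result: q0

q0


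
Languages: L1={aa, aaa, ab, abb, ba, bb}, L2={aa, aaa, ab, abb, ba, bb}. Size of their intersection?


L1 = {aa, aaa, ab, abb, ba, bb}
L2 = {aa, aaa, ab, abb, ba, bb}
Checking each string in L1 against L2:
  'aa': in L2? Yes
  'aaa': in L2? Yes
  'ab': in L2? Yes
  'abb': in L2? Yes
  'ba': in L2? Yes
  'bb': in L2? Yes
Intersection = {aa, aaa, ab, abb, ba, bb}
|L1 ∩ L2| = 6

6


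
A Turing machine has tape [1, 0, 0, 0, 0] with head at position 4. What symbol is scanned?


Tape: [1, 0, 0, 0, 0]
Positions: 0 1 2 3 4
Values:    1 0 0 0 0
Head at position 4
tape[4] = 0

0


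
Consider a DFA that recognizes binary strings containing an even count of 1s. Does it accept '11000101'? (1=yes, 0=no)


DFA has 2 states: q_even (start, accept=yes) and q_odd
Processing string '11000101' character by character:
  Position 0: read '1', 1-count=1 -> q_odd
  Position 1: read '1', 1-count=2 -> q_even
  Position 2: read '0', 1-count=2 -> q_even (no change)
  Position 3: read '0', 1-count=2 -> q_even (no change)
  Position 4: read '0', 1-count=2 -> q_even (no change)
  Position 5: read '1', 1-count=3 -> q_odd
  Position 6: read '0', 1-count=3 -> q_odd (no change)
  Position 7: read '1', 1-count=4 -> q_even
Final state: q_even, total 1s = 4 (even); the DFA requires an even count -> accept

1


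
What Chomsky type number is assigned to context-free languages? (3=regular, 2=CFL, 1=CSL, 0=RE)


Chomsky hierarchy levels:
  Type 3: Regular (DFA/NFA/regex)
  Type 2: Context-free (PDA)
  Type 1: Context-sensitive
  Type 0: Recursively enumerable (TM)
'context-free' corresponds to Type 2

2


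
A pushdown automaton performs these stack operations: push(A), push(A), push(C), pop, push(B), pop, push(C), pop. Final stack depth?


Tracing stack operations:
  push(A) -> stack = [A], depth=1
  push(A) -> stack = [A,A], depth=2
  push(C) -> stack = [A,A,C], depth=3
  pop -> removed C, stack = [A,A], depth=2
  push(B) -> stack = [A,A,B], depth=3
  pop -> removed B, stack = [A,A], depth=2
  push(C) -> stack = [A,A,C], depth=3
  pop -> removed C, stack = [A,A], depth=2
Final depth = 2

2


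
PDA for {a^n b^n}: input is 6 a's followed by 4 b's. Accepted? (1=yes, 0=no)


Language requires equal numbers of a's and b's
PDA pushes for each 'a', pops for each 'b'
Number of a's = 6
Number of b's = 4
6 != 4 -> Reject

0


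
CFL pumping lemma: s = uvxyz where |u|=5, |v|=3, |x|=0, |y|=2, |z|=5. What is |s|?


|s| = |u| + |v| + |x| + |y| + |z|
= 5 + 3 + 0 + 2 + 5
= 8 + 0 + 7
= 8 + 7
= 15

15


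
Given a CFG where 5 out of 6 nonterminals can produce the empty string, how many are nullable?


Nonterminals: {S, A, B, C, D, E}
A nonterminal is nullable if it can derive epsilon
Counting nullable nonterminals: 5
Total nullable = 5

5


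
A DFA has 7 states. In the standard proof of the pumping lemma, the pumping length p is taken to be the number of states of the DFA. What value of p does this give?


Pumping lemma for regular languages (standard proof):
Take p = |Q|, the number of DFA states.
Any string of length >= |Q| passes through |Q|+1 states while reading its first |Q| symbols,
so by pigeonhole some state repeats, giving the loop that can be pumped.
Here |Q| = 7
Therefore the proof uses p = 7

7


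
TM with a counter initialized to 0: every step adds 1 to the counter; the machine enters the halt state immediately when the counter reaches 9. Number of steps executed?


Counter starts at 0. Counting sequence:
  Step 1: counter = 1
  Step 2: counter = 2
  Step 3: counter = 3
  Step 4: counter = 4
  Step 5: counter = 5
  Step 6: counter = 6
  ...
  Step 9: counter = 9
Counter reached 9 -> halt
Total steps = 9

9


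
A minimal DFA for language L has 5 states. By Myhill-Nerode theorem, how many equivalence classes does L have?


Myhill-Nerode theorem:
Number of equivalence classes = number of states in minimal DFA
Minimal DFA states = 5
Therefore equivalence classes = 5

5


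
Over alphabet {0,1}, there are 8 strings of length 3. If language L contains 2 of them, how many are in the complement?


Alphabet: {0,1}
String length: 3
Total strings of length 3 = 2^3 = 8
Strings in L = 2
Complement = total - |L|
= 8 - 2
= 6

6


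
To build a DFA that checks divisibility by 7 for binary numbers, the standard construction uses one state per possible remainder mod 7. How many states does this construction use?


Divisibility by 7 is tracked via the remainder mod 7: 0, 1, ..., 6
The construction assigns one state to each remainder
Number of remainders = 7

7


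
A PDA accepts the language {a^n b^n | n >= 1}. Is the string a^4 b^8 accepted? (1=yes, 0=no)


Language requires equal numbers of a's and b's
PDA pushes for each 'a', pops for each 'b'
Number of a's = 4
Number of b's = 8
4 != 8 -> Reject

0


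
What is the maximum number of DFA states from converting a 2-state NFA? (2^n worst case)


NFA has 2 states
Subset construction: each DFA state = subset of NFA states
Maximum subsets = 2^2
2^2 = 4

4


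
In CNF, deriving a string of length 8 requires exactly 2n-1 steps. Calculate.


Chomsky Normal Form derivation:
String length n = 8
Each step either:
  - Splits a nonterminal into two (n-1 such steps)
  - Converts a nonterminal to terminal (n such steps)
Total = (n-1) + n = 2n - 1
= 2(8) - 1
= 16 - 1
= 15

15


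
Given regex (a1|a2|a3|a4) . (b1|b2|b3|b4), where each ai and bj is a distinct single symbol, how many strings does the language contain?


First group: 4 alternatives
Second group: 4 alternatives
Concatenation: each choice from group 1 pairs with each from group 2
Total = 4 x 4 = 16

16


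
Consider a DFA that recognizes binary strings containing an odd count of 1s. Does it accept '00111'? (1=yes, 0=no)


DFA has 2 states: q_even (start, accept=no) and q_odd
Processing string '00111' character by character:
  Position 0: read '0', 1-count=0 -> q_even (no change)
  Position 1: read '0', 1-count=0 -> q_even (no change)
  Position 2: read '1', 1-count=1 -> q_odd
  Position 3: read '1', 1-count=2 -> q_even
  Position 4: read '1', 1-count=3 -> q_odd
Final state: q_odd, total 1s = 3 (odd); the DFA requires an odd count -> accept

1


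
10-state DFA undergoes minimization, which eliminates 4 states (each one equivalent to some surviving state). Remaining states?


Original DFA: 10 states
Redundant states removed: 4
Minimized states = original - removed
= 10 - 4
= 6

6


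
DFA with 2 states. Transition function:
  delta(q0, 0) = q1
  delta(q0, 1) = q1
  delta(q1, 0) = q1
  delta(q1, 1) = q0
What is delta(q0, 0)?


Looking up transition function:
delta(q0, 0) in the table
Row: q0, Column: 0
Result: q1

q1


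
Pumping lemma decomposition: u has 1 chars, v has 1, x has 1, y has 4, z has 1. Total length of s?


|s| = |u| + |v| + |x| + |y| + |z|
= 1 + 1 + 1 + 4 + 1
= 2 + 1 + 5
= 3 + 5
= 8

8


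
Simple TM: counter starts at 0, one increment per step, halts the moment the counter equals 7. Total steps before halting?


Counter starts at 0. Counting sequence:
  Step 1: counter = 1
  Step 2: counter = 2
  Step 3: counter = 3
  Step 4: counter = 4
  Step 5: counter = 5
  Step 6: counter = 6
  Step 7: counter = 7
Counter reached 7 -> halt
Total steps = 7

7


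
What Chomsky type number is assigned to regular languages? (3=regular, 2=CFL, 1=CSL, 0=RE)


Chomsky hierarchy levels:
  Type 3: Regular (DFA/NFA/regex)
  Type 2: Context-free (PDA)
  Type 1: Context-sensitive
  Type 0: Recursively enumerable (TM)
'regular' corresponds to Type 3

3


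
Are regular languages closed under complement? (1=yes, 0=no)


Regular languages are closed under:
- Union (DFA product construction)
- Intersection (DFA product construction)
- Complement (swap accept/reject states)
- Concatenation (NFA construction)
- Kleene star (NFA construction)
complement is in this list
Therefore: closed

1


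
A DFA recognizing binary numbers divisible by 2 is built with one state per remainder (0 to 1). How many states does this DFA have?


Divisibility by 2 is tracked via the remainder mod 2: 0, 1, ..., 1
The construction assigns one state to each remainder
Number of remainders = 2

2


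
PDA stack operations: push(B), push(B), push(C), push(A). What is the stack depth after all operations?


Tracing stack operations:
  push(B) -> stack = [B], depth=1
  push(B) -> stack = [B,B], depth=2
  push(C) -> stack = [B,B,C], depth=3
  push(A) -> stack = [B,B,C,A], depth=4
Final depth = 4

4


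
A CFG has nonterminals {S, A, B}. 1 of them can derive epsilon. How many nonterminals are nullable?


Nonterminals: {S, A, B}
A nonterminal is nullable if it can derive epsilon
Counting nullable nonterminals: 1
Total nullable = 1

1


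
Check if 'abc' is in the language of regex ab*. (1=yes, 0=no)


Pattern: ab*
String: 'abc'
Pattern requires: exactly one 'a' followed by zero or more 'b's
First char is 'a' -> OK
Rest 'bc': all b's? No
Result: 0

0


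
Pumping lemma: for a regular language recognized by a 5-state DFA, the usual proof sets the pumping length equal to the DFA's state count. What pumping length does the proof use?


Pumping lemma for regular languages (standard proof):
Take p = |Q|, the number of DFA states.
Any string of length >= |Q| passes through |Q|+1 states while reading its first |Q| symbols,
so by pigeonhole some state repeats, giving the loop that can be pumped.
Here |Q| = 5
Therefore the proof uses p = 5

5


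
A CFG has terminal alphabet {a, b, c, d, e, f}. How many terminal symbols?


Terminal symbols: a, b, c, d, e, f
Counting each: a (#1), b (#2), c (#3), d (#4), e (#5), f (#6)
Total = 6

6


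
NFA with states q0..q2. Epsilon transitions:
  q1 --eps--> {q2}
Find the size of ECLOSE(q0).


Starting from q0
Initialize closure = {q0}
q0 has no outgoing epsilon transitions -> nothing to add
Final closure: {q0}
Size = 1

1


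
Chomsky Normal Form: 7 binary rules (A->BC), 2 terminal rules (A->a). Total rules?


CNF allows two rule forms:
  A -> BC (binary): 7 rules
  A -> a (terminal): 2 rules
Total = 7 + 2 = 9

9


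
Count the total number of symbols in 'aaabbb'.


String: 'aaabbb'
Counting characters:
  'a' appears 3 time(s)
  'b' appears 3 time(s)
Total length = 3 + 3 = 6

6


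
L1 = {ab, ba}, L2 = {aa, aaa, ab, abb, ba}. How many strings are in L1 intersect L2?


L1 = {ab, ba}
L2 = {aa, aaa, ab, abb, ba}
Checking each string in L1 against L2:
  'ab': in L2? Yes
  'ba': in L2? Yes
Intersection = {ab, ba}
|L1 ∩ L2| = 2

2


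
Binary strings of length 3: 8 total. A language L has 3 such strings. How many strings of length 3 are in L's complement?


Alphabet: {0,1}
String length: 3
Total strings of length 3 = 2^3 = 8
Strings in L = 3
Complement = total - |L|
= 8 - 3
= 5

5


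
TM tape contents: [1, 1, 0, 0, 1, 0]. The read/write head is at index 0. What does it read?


Tape: [1, 1, 0, 0, 1, 0]
Positions: 0 1 2 3 4 5
Values:    1 1 0 0 1 0
Head at position 0
tape[0] = 1

1


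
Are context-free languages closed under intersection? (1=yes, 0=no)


CFL closure properties:
  Closed under: union, concatenation, Kleene star
  NOT closed under: intersection, complement
Operation 'intersection' is in not-closed list -> No (not closed)

0


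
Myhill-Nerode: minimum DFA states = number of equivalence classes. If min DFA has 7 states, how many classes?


Myhill-Nerode theorem:
Number of equivalence classes = number of states in minimal DFA
Minimal DFA states = 7
Therefore equivalence classes = 7

7


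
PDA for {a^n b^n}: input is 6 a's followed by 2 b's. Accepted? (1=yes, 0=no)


Language requires equal numbers of a's and b's
PDA pushes for each 'a', pops for each 'b'
Number of a's = 6
Number of b's = 2
6 != 2 -> Reject

0


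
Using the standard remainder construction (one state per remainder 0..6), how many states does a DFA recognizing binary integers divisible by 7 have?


Divisibility by 7 is tracked via the remainder mod 7: 0, 1, ..., 6
The construction assigns one state to each remainder
Number of remainders = 7

7


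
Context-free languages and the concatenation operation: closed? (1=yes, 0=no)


CFL closure properties:
  Closed under: union, concatenation, Kleene star
  NOT closed under: intersection, complement
Operation 'concatenation' is in closed list -> Yes (closed)

1


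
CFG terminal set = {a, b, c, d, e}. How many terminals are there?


Terminal symbols: a, b, c, d, e
Counting each: a (#1), b (#2), c (#3), d (#4), e (#5)
Total = 5

5


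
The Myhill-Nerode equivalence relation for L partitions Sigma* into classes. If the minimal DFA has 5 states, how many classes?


Myhill-Nerode theorem:
Number of equivalence classes = number of states in minimal DFA
Minimal DFA states = 5
Therefore equivalence classes = 5

5


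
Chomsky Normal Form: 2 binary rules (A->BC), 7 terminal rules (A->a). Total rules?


CNF allows two rule forms:
  A -> BC (binary): 2 rules
  A -> a (terminal): 7 rules
Total = 2 + 7 = 9

9


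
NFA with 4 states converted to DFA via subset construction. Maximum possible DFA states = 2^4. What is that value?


NFA has 4 states
Subset construction: each DFA state = subset of NFA states
Maximum subsets = 2^4
2^4 = 16

16


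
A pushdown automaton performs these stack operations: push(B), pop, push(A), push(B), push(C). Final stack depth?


Tracing stack operations:
  push(B) -> stack = [B], depth=1
  pop -> removed B, stack = [], depth=0
  push(A) -> stack = [A], depth=1
  push(B) -> stack = [A,B], depth=2
  push(C) -> stack = [A,B,C], depth=3
Final depth = 3

3


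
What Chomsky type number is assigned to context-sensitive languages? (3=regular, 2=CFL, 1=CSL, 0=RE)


Chomsky hierarchy levels:
  Type 3: Regular (DFA/NFA/regex)
  Type 2: Context-free (PDA)
  Type 1: Context-sensitive
  Type 0: Recursively enumerable (TM)
'context-sensitive' corresponds to Type 1

1


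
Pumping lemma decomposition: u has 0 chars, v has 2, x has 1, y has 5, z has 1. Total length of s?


|s| = |u| + |v| + |x| + |y| + |z|
= 0 + 2 + 1 + 5 + 1
= 2 + 1 + 6
= 3 + 6
= 9

9


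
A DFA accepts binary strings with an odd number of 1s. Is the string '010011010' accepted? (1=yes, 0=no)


DFA has 2 states: q_even (start, accept=no) and q_odd
Processing string '010011010' character by character:
  Position 0: read '0', 1-count=0 -> q_even (no change)
  Position 1: read '1', 1-count=1 -> q_odd
  Position 2: read '0', 1-count=1 -> q_odd (no change)
  Position 3: read '0', 1-count=1 -> q_odd (no change)
  Position 4: read '1', 1-count=2 -> q_even
  Position 5: read '1', 1-count=3 -> q_odd
  Position 6: read '0', 1-count=3 -> q_odd (no change)
  Position 7: read '1', 1-count=4 -> q_even
  Position 8: read '0', 1-count=4 -> q_even (no change)
Final state: q_even, total 1s = 4 (even); the DFA requires an odd count -> reject

0


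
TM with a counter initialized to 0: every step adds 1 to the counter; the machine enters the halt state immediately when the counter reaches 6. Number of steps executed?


Counter starts at 0. Counting sequence:
  Step 1: counter = 1
  Step 2: counter = 2
  Step 3: counter = 3
  Step 4: counter = 4
  Step 5: counter = 5
  Step 6: counter = 6
Counter reached 6 -> halt
Total steps = 6

6


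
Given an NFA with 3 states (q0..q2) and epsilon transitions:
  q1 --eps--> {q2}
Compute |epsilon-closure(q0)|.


Starting from q0
Initialize closure = {q0}
q0 has no outgoing epsilon transitions -> nothing to add
Final closure: {q0}
Size = 1

1


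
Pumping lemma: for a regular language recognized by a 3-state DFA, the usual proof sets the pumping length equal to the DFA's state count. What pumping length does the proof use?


Pumping lemma for regular languages (standard proof):
Take p = |Q|, the number of DFA states.
Any string of length >= |Q| passes through |Q|+1 states while reading its first |Q| symbols,
so by pigeonhole some state repeats, giving the loop that can be pumped.
Here |Q| = 3
Therefore the proof uses p = 3

3


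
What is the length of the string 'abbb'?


String: 'abbb'
Counting characters:
  'a' appears 1 time(s)
  'b' appears 3 time(s)
Total length = 1 + 3 = 4

4


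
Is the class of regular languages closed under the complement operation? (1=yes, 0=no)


Regular languages are closed under:
- Union (DFA product construction)
- Intersection (DFA product construction)
- Complement (swap accept/reject states)
- Concatenation (NFA construction)
- Kleene star (NFA construction)
complement is in this list
Therefore: closed

1


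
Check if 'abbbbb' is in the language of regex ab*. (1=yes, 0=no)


Pattern: ab*
String: 'abbbbb'
Pattern requires: exactly one 'a' followed by zero or more 'b's
First char is 'a' -> OK
Rest 'bbbbb': all b's? Yes
Result: 1

1


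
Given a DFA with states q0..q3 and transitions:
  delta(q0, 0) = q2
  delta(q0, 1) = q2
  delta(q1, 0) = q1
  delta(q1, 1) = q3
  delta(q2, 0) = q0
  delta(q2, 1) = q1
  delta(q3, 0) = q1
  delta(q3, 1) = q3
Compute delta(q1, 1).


Looking up transition function:
delta(q1, 1) in the table
Row: q1, Column: 1
Result: q3

q3


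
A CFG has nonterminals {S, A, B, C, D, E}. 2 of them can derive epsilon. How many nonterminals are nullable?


Nonterminals: {S, A, B, C, D, E}
A nonterminal is nullable if it can derive epsilon
Counting nullable nonterminals: 2
Total nullable = 2

2
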